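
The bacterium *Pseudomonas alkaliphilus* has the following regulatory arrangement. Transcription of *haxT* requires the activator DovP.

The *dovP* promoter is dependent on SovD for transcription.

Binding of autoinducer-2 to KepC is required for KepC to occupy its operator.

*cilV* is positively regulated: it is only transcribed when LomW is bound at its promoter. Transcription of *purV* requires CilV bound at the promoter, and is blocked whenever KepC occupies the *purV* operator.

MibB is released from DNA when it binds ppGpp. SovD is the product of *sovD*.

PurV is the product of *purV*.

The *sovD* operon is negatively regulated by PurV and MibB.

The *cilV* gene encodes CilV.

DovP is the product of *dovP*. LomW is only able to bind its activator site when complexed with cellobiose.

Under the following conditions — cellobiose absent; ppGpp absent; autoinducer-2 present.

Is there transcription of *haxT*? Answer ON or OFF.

OFF

Cellobiose is absent, so LomW is inactive.
Required activator LomW is absent, so *cilV* is not transcribed.
So CilV is not produced.
Autoinducer-2 is present, so KepC is active.
With repressor KepC bound, *purV* is not transcribed.
So PurV is not produced.
ppGpp is absent, so MibB is active.
With repressor MibB bound, *sovD* is not transcribed.
So SovD is not produced.
Required activator SovD is absent, so *dovP* is not transcribed.
So DovP is not produced.
Required activator DovP is absent, so *haxT* is not transcribed.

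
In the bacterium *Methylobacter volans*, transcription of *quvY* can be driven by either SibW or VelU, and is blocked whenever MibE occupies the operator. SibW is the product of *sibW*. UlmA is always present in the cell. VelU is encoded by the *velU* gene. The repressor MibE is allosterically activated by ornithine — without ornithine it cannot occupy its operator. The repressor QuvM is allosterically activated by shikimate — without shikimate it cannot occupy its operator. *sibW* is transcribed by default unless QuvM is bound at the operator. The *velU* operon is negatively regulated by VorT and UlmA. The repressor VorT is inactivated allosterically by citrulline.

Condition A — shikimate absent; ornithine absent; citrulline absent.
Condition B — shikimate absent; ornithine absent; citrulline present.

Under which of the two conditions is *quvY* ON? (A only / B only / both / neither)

both

Condition A:
Shikimate is absent, so QuvM is inactive.
With no repressor bound, *sibW* is transcribed.
So SibW is produced and active.
Ornithine is absent, so MibE is inactive.
Citrulline is absent, so VorT is active.
UlmA is produced constitutively and is active.
With repressor VorT bound, *velU* is not transcribed.
So VelU is not produced.
Activator SibW is present, so *quvY* is transcribed.
→ *quvY* is ON in A.
Condition B:
Shikimate is absent, so QuvM is inactive.
With no repressor bound, *sibW* is transcribed.
So SibW is produced and active.
Ornithine is absent, so MibE is inactive.
Citrulline is present, so VorT is inactive.
UlmA is produced constitutively and is active.
With repressor UlmA bound, *velU* is not transcribed.
So VelU is not produced.
Activator SibW is present, so *quvY* is transcribed.
→ *quvY* is ON in B.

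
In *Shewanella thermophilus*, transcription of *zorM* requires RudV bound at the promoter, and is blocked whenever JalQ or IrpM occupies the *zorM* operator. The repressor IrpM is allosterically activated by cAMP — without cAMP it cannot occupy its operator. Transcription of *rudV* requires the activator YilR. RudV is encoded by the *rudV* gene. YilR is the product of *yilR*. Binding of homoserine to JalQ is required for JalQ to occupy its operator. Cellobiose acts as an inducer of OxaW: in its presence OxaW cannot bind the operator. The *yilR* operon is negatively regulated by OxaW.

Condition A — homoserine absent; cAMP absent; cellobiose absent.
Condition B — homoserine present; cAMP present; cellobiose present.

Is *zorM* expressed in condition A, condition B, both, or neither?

Condition A:
Homoserine is absent, so JalQ is inactive.
cAMP is absent, so IrpM is inactive.
Cellobiose is absent, so OxaW is active.
With repressor OxaW bound, *yilR* is not transcribed.
So YilR is not produced.
Required activator YilR is absent, so *rudV* is not transcribed.
So RudV is not produced.
Required activator RudV is absent, so *zorM* is not transcribed.
→ *zorM* is OFF in A.
Condition B:
Homoserine is present, so JalQ is active.
cAMP is present, so IrpM is active.
Cellobiose is present, so OxaW is inactive.
With no repressor bound, *yilR* is transcribed.
So YilR is produced and active.
No repressor is bound and YilR is active, so *rudV* is transcribed.
So RudV is produced and active.
With repressor JalQ bound, *zorM* is not transcribed.
→ *zorM* is OFF in B.

neither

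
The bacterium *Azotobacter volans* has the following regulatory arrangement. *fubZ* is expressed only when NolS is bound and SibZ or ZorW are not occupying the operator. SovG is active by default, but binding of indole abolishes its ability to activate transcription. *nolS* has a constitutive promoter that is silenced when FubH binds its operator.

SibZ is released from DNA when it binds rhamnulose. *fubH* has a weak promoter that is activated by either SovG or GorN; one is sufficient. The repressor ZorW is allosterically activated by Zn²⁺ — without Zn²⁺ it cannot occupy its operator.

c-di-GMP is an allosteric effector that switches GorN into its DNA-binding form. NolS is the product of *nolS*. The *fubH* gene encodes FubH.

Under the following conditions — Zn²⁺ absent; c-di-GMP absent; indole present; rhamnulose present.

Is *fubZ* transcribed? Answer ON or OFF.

ON

Indole is present, so SovG is inactive.
c-di-GMP is absent, so GorN is inactive.
No activator is available at the *fubH* promoter, so *fubH* is not transcribed.
So FubH is not produced.
With no repressor bound, *nolS* is transcribed.
So NolS is produced and active.
Rhamnulose is present, so SibZ is inactive.
Zn²⁺ is absent, so ZorW is inactive.
No repressor is bound and NolS is active, so *fubZ* is transcribed.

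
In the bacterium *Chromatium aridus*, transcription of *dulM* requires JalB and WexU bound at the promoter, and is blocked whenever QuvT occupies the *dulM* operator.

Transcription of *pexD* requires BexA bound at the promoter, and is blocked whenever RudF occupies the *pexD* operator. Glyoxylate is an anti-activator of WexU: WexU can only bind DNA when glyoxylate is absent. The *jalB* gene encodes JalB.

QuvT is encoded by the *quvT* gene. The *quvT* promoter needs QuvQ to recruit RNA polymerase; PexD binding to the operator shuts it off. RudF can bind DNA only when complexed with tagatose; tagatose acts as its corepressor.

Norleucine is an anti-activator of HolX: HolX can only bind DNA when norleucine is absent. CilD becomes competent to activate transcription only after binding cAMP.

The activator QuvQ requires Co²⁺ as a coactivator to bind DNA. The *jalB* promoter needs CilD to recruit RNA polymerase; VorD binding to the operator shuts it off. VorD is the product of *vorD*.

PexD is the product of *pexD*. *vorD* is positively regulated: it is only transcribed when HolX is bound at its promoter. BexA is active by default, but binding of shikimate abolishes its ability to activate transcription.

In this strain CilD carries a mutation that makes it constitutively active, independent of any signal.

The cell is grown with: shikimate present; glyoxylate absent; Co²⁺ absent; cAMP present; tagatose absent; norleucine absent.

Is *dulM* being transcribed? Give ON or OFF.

CilD is constitutively active in this strain.
Norleucine is absent, so HolX is active.
No repressor is bound and HolX is active, so *vorD* is transcribed.
So VorD is produced and active.
With repressor VorD bound, *jalB* is not transcribed.
So JalB is not produced.
Glyoxylate is absent, so WexU is active.
Co²⁺ is absent, so QuvQ is inactive.
Shikimate is present, so BexA is inactive.
Tagatose is absent, so RudF is inactive.
Required activator BexA is absent, so *pexD* is not transcribed.
So PexD is not produced.
Required activator QuvQ is absent, so *quvT* is not transcribed.
So QuvT is not produced.
Required activator JalB is absent, so *dulM* is not transcribed.

OFF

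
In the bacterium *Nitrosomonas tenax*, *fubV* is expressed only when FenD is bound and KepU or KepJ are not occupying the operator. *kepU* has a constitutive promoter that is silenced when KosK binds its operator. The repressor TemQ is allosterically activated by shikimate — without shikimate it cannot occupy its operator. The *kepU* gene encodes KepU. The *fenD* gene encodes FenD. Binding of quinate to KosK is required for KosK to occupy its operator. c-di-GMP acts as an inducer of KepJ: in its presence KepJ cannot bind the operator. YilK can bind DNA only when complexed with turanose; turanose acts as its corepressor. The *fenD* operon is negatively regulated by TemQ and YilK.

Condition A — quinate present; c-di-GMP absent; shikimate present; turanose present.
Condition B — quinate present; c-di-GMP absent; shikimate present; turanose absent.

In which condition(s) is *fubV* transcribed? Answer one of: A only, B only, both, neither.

neither

Condition A:
Quinate is present, so KosK is active.
With repressor KosK bound, *kepU* is not transcribed.
So KepU is not produced.
c-di-GMP is absent, so KepJ is active.
Shikimate is present, so TemQ is active.
Turanose is present, so YilK is active.
With repressor TemQ bound, *fenD* is not transcribed.
So FenD is not produced.
With repressor KepJ bound, *fubV* is not transcribed.
→ *fubV* is OFF in A.
Condition B:
Quinate is present, so KosK is active.
With repressor KosK bound, *kepU* is not transcribed.
So KepU is not produced.
c-di-GMP is absent, so KepJ is active.
Shikimate is present, so TemQ is active.
Turanose is absent, so YilK is inactive.
With repressor TemQ bound, *fenD* is not transcribed.
So FenD is not produced.
With repressor KepJ bound, *fubV* is not transcribed.
→ *fubV* is OFF in B.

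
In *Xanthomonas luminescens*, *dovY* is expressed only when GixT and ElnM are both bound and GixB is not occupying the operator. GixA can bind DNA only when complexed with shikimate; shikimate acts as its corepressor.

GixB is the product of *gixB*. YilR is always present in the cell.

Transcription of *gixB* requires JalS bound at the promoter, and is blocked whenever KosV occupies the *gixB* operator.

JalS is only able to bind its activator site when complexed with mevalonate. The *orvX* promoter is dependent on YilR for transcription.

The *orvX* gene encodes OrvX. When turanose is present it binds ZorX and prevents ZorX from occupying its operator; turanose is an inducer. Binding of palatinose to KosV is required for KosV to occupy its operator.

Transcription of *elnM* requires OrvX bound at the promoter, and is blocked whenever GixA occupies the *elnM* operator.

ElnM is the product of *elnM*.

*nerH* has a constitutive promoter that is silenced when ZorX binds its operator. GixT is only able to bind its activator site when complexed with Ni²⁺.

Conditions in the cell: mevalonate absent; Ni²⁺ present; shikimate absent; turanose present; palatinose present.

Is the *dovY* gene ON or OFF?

ON

Mevalonate is absent, so JalS is inactive.
Palatinose is present, so KosV is active.
With repressor KosV bound, *gixB* is not transcribed.
So GixB is not produced.
Ni²⁺ is present, so GixT is active.
YilR is produced constitutively and is active.
No repressor is bound and YilR is active, so *orvX* is transcribed.
So OrvX is produced and active.
Shikimate is absent, so GixA is inactive.
No repressor is bound and OrvX is active, so *elnM* is transcribed.
So ElnM is produced and active.
No repressor is bound and GixT and ElnM are active, so *dovY* is transcribed.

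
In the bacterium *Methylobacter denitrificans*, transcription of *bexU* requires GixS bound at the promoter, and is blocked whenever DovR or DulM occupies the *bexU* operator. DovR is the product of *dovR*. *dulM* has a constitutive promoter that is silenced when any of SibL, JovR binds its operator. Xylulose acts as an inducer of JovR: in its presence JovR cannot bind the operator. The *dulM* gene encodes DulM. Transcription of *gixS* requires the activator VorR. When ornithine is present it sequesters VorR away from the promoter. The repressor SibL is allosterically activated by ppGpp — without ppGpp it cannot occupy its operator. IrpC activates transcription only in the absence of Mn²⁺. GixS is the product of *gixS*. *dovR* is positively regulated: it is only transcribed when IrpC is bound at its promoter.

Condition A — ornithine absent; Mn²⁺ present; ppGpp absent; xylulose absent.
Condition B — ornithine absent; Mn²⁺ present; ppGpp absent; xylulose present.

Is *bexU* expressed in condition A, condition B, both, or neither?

A only

Condition A:
Ornithine is absent, so VorR is active.
No repressor is bound and VorR is active, so *gixS* is transcribed.
So GixS is produced and active.
Mn²⁺ is present, so IrpC is inactive.
Required activator IrpC is absent, so *dovR* is not transcribed.
So DovR is not produced.
ppGpp is absent, so SibL is inactive.
Xylulose is absent, so JovR is active.
With repressor JovR bound, *dulM* is not transcribed.
So DulM is not produced.
No repressor is bound and GixS is active, so *bexU* is transcribed.
→ *bexU* is ON in A.
Condition B:
Ornithine is absent, so VorR is active.
No repressor is bound and VorR is active, so *gixS* is transcribed.
So GixS is produced and active.
Mn²⁺ is present, so IrpC is inactive.
Required activator IrpC is absent, so *dovR* is not transcribed.
So DovR is not produced.
ppGpp is absent, so SibL is inactive.
Xylulose is present, so JovR is inactive.
With no repressor bound, *dulM* is transcribed.
So DulM is produced and active.
With repressor DulM bound, *bexU* is not transcribed.
→ *bexU* is OFF in B.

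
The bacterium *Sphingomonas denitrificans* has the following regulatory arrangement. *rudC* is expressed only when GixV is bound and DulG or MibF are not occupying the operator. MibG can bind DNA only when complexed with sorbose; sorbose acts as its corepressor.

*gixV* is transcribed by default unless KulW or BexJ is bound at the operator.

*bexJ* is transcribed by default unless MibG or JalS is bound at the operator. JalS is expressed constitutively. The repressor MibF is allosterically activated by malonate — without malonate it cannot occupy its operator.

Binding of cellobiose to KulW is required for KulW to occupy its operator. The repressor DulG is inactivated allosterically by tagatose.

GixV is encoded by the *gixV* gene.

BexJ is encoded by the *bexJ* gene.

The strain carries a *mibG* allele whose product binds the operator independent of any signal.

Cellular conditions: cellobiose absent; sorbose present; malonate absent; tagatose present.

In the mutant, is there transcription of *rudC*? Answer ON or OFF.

ON

Tagatose is present, so DulG is inactive.
Cellobiose is absent, so KulW is inactive.
MibG is constitutively active in this strain.
JalS is produced constitutively and is active.
With repressor MibG bound, *bexJ* is not transcribed.
So BexJ is not produced.
With no repressor bound, *gixV* is transcribed.
So GixV is produced and active.
Malonate is absent, so MibF is inactive.
No repressor is bound and GixV is active, so *rudC* is transcribed.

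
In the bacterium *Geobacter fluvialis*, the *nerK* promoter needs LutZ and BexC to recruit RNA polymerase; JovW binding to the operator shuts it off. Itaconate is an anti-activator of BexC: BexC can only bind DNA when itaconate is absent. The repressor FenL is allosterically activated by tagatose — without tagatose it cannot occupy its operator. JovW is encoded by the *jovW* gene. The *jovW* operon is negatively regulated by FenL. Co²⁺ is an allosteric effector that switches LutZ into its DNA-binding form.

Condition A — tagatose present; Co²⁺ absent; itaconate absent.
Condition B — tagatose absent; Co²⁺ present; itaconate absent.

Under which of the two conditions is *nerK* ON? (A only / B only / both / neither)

Condition A:
Tagatose is present, so FenL is active.
With repressor FenL bound, *jovW* is not transcribed.
So JovW is not produced.
Co²⁺ is absent, so LutZ is inactive.
Itaconate is absent, so BexC is active.
Required activator LutZ is absent, so *nerK* is not transcribed.
→ *nerK* is OFF in A.
Condition B:
Tagatose is absent, so FenL is inactive.
With no repressor bound, *jovW* is transcribed.
So JovW is produced and active.
Co²⁺ is present, so LutZ is active.
Itaconate is absent, so BexC is active.
With repressor JovW bound, *nerK* is not transcribed.
→ *nerK* is OFF in B.

neither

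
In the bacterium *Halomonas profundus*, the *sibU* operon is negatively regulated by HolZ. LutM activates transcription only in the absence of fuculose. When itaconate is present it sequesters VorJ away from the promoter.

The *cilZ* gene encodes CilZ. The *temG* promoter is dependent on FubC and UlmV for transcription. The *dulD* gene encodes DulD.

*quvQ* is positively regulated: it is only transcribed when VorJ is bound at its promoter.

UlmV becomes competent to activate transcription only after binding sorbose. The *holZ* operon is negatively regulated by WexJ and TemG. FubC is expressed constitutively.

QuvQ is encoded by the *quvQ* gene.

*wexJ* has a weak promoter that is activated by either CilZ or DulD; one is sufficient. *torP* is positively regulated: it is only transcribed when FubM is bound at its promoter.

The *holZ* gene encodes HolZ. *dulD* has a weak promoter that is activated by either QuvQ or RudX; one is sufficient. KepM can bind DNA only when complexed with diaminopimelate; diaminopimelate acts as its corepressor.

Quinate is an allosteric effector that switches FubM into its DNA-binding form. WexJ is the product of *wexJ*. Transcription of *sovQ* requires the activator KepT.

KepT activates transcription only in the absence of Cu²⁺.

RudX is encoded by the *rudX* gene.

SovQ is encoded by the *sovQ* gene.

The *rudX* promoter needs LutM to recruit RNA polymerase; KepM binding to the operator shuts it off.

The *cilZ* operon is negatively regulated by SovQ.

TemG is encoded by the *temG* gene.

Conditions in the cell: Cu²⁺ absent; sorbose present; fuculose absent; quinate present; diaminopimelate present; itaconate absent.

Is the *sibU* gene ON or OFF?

ON

Cu²⁺ is absent, so KepT is active.
No repressor is bound and KepT is active, so *sovQ* is transcribed.
So SovQ is produced and active.
With repressor SovQ bound, *cilZ* is not transcribed.
So CilZ is not produced.
Itaconate is absent, so VorJ is active.
No repressor is bound and VorJ is active, so *quvQ* is transcribed.
So QuvQ is produced and active.
Diaminopimelate is present, so KepM is active.
Fuculose is absent, so LutM is active.
With repressor KepM bound, *rudX* is not transcribed.
So RudX is not produced.
Activator QuvQ is present, so *dulD* is transcribed.
So DulD is produced and active.
Activator DulD is present, so *wexJ* is transcribed.
So WexJ is produced and active.
FubC is produced constitutively and is active.
Sorbose is present, so UlmV is active.
No repressor is bound and FubC and UlmV are active, so *temG* is transcribed.
So TemG is produced and active.
With repressor WexJ bound, *holZ* is not transcribed.
So HolZ is not produced.
With no repressor bound, *sibU* is transcribed.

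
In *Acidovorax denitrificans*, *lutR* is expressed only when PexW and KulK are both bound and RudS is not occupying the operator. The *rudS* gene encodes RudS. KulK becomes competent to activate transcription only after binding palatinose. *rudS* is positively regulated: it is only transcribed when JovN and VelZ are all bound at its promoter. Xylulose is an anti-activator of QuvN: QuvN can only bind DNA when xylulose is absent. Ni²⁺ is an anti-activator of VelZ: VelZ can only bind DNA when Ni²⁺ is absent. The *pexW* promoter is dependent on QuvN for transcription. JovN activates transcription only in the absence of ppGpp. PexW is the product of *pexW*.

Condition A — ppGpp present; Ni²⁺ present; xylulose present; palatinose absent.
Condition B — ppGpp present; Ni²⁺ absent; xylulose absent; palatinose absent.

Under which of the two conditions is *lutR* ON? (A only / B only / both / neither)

Condition A:
ppGpp is present, so JovN is inactive.
Ni²⁺ is present, so VelZ is inactive.
Required activator JovN is absent, so *rudS* is not transcribed.
So RudS is not produced.
Xylulose is present, so QuvN is inactive.
Required activator QuvN is absent, so *pexW* is not transcribed.
So PexW is not produced.
Palatinose is absent, so KulK is inactive.
Required activator PexW is absent, so *lutR* is not transcribed.
→ *lutR* is OFF in A.
Condition B:
ppGpp is present, so JovN is inactive.
Ni²⁺ is absent, so VelZ is active.
Required activator JovN is absent, so *rudS* is not transcribed.
So RudS is not produced.
Xylulose is absent, so QuvN is active.
No repressor is bound and QuvN is active, so *pexW* is transcribed.
So PexW is produced and active.
Palatinose is absent, so KulK is inactive.
Required activator KulK is absent, so *lutR* is not transcribed.
→ *lutR* is OFF in B.

neither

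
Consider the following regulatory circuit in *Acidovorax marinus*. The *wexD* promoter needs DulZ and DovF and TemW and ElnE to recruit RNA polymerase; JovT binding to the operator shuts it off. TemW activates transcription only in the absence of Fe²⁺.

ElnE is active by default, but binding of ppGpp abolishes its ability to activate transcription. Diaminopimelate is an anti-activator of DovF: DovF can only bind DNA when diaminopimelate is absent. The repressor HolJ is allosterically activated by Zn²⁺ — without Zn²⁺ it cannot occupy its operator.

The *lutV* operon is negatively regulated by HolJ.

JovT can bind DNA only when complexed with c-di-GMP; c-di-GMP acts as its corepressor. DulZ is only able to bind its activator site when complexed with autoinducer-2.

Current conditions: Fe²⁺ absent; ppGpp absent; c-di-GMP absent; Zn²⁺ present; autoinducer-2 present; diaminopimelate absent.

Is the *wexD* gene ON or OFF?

ON

Autoinducer-2 is present, so DulZ is active.
Diaminopimelate is absent, so DovF is active.
Fe²⁺ is absent, so TemW is active.
c-di-GMP is absent, so JovT is inactive.
ppGpp is absent, so ElnE is active.
No repressor is bound and DulZ and DovF and TemW and ElnE are active, so *wexD* is transcribed.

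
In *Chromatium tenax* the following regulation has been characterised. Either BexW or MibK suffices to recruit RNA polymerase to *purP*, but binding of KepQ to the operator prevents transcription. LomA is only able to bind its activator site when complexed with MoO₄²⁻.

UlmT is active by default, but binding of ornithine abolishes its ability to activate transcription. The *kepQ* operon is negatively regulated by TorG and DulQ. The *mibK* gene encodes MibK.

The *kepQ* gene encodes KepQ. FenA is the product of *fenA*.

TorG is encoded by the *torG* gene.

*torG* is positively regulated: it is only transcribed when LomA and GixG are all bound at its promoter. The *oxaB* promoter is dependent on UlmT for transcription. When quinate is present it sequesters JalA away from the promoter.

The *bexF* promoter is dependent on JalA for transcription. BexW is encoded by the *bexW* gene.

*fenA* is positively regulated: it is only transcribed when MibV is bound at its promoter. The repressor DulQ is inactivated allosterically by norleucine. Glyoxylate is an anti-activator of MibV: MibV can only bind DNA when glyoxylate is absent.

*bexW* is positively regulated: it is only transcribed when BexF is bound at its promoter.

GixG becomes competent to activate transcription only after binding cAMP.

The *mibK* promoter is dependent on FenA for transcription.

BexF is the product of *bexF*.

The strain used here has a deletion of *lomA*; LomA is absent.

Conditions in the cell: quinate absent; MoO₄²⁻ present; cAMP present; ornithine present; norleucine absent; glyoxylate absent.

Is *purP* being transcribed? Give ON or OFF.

LomA is non-functional in this strain, so it has no effect.
cAMP is present, so GixG is active.
Required activator LomA is absent, so *torG* is not transcribed.
So TorG is not produced.
Norleucine is absent, so DulQ is active.
With repressor DulQ bound, *kepQ* is not transcribed.
So KepQ is not produced.
Quinate is absent, so JalA is active.
No repressor is bound and JalA is active, so *bexF* is transcribed.
So BexF is produced and active.
No repressor is bound and BexF is active, so *bexW* is transcribed.
So BexW is produced and active.
Glyoxylate is absent, so MibV is active.
No repressor is bound and MibV is active, so *fenA* is transcribed.
So FenA is produced and active.
No repressor is bound and FenA is active, so *mibK* is transcribed.
So MibK is produced and active.
Activator BexW is present, so *purP* is transcribed.

ON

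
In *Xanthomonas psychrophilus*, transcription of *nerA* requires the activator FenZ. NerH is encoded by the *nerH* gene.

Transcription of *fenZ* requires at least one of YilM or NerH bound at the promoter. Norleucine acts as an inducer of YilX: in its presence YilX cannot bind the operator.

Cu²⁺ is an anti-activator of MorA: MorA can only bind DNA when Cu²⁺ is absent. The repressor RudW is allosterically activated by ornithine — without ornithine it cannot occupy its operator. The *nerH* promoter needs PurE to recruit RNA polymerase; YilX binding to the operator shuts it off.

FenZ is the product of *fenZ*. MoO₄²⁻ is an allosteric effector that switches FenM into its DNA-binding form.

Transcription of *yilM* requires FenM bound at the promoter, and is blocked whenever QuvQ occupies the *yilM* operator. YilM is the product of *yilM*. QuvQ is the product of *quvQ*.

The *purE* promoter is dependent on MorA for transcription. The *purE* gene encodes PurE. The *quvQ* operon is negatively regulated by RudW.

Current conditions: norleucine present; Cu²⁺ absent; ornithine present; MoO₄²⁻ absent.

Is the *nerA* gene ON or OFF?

ON

Ornithine is present, so RudW is active.
With repressor RudW bound, *quvQ* is not transcribed.
So QuvQ is not produced.
MoO₄²⁻ is absent, so FenM is inactive.
Required activator FenM is absent, so *yilM* is not transcribed.
So YilM is not produced.
Norleucine is present, so YilX is inactive.
Cu²⁺ is absent, so MorA is active.
No repressor is bound and MorA is active, so *purE* is transcribed.
So PurE is produced and active.
No repressor is bound and PurE is active, so *nerH* is transcribed.
So NerH is produced and active.
Activator NerH is present, so *fenZ* is transcribed.
So FenZ is produced and active.
No repressor is bound and FenZ is active, so *nerA* is transcribed.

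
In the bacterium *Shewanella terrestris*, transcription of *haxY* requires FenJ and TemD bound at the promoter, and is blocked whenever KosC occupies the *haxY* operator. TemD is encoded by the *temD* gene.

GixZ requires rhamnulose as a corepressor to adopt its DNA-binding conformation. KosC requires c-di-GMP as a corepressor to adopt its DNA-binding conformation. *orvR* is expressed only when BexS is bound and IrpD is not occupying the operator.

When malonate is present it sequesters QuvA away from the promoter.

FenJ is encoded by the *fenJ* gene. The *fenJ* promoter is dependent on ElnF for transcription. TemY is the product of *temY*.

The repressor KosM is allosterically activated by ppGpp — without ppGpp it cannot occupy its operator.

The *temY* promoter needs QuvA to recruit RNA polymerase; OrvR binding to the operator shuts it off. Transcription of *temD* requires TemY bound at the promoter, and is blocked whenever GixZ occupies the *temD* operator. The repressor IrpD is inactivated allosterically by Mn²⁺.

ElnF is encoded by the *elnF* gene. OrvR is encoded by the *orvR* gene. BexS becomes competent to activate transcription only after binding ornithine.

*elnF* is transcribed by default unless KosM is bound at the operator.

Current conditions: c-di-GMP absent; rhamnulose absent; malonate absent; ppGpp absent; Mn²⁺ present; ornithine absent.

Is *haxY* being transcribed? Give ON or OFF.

ON

c-di-GMP is absent, so KosC is inactive.
ppGpp is absent, so KosM is inactive.
With no repressor bound, *elnF* is transcribed.
So ElnF is produced and active.
No repressor is bound and ElnF is active, so *fenJ* is transcribed.
So FenJ is produced and active.
Mn²⁺ is present, so IrpD is inactive.
Ornithine is absent, so BexS is inactive.
Required activator BexS is absent, so *orvR* is not transcribed.
So OrvR is not produced.
Malonate is absent, so QuvA is active.
No repressor is bound and QuvA is active, so *temY* is transcribed.
So TemY is produced and active.
Rhamnulose is absent, so GixZ is inactive.
No repressor is bound and TemY is active, so *temD* is transcribed.
So TemD is produced and active.
No repressor is bound and FenJ and TemD are active, so *haxY* is transcribed.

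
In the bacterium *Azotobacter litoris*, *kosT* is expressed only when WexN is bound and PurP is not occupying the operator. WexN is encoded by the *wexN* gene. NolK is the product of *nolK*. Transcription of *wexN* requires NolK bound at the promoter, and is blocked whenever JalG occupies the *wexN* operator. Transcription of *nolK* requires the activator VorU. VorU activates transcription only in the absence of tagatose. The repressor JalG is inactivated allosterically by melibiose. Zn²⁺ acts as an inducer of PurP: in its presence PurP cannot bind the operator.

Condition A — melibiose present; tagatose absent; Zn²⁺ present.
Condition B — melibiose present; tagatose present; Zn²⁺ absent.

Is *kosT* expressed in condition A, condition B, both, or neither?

Condition A:
Melibiose is present, so JalG is inactive.
Tagatose is absent, so VorU is active.
No repressor is bound and VorU is active, so *nolK* is transcribed.
So NolK is produced and active.
No repressor is bound and NolK is active, so *wexN* is transcribed.
So WexN is produced and active.
Zn²⁺ is present, so PurP is inactive.
No repressor is bound and WexN is active, so *kosT* is transcribed.
→ *kosT* is ON in A.
Condition B:
Melibiose is present, so JalG is inactive.
Tagatose is present, so VorU is inactive.
Required activator VorU is absent, so *nolK* is not transcribed.
So NolK is not produced.
Required activator NolK is absent, so *wexN* is not transcribed.
So WexN is not produced.
Zn²⁺ is absent, so PurP is active.
With repressor PurP bound, *kosT* is not transcribed.
→ *kosT* is OFF in B.

A only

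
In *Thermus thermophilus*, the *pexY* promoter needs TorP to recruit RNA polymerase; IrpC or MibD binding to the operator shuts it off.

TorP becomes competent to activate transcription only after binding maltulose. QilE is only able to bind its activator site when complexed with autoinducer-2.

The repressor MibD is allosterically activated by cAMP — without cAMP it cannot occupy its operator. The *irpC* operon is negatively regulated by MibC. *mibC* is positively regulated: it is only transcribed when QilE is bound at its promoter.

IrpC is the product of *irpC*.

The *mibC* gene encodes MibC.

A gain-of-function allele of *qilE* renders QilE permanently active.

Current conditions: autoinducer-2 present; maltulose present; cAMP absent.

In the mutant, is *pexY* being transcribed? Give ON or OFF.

QilE is constitutively active in this strain.
No repressor is bound and QilE is active, so *mibC* is transcribed.
So MibC is produced and active.
With repressor MibC bound, *irpC* is not transcribed.
So IrpC is not produced.
cAMP is absent, so MibD is inactive.
Maltulose is present, so TorP is active.
No repressor is bound and TorP is active, so *pexY* is transcribed.

ON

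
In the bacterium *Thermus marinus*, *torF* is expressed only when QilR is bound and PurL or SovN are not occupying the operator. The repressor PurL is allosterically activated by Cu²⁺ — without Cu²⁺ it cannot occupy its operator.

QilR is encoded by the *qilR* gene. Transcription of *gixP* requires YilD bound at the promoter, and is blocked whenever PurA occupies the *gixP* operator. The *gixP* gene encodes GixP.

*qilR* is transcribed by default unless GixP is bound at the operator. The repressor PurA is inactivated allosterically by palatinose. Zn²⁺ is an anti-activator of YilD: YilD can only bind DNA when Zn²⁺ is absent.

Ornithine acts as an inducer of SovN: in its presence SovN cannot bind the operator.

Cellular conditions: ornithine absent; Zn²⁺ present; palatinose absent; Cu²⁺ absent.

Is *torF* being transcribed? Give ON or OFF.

Palatinose is absent, so PurA is active.
Zn²⁺ is present, so YilD is inactive.
With repressor PurA bound, *gixP* is not transcribed.
So GixP is not produced.
With no repressor bound, *qilR* is transcribed.
So QilR is produced and active.
Cu²⁺ is absent, so PurL is inactive.
Ornithine is absent, so SovN is active.
With repressor SovN bound, *torF* is not transcribed.

OFF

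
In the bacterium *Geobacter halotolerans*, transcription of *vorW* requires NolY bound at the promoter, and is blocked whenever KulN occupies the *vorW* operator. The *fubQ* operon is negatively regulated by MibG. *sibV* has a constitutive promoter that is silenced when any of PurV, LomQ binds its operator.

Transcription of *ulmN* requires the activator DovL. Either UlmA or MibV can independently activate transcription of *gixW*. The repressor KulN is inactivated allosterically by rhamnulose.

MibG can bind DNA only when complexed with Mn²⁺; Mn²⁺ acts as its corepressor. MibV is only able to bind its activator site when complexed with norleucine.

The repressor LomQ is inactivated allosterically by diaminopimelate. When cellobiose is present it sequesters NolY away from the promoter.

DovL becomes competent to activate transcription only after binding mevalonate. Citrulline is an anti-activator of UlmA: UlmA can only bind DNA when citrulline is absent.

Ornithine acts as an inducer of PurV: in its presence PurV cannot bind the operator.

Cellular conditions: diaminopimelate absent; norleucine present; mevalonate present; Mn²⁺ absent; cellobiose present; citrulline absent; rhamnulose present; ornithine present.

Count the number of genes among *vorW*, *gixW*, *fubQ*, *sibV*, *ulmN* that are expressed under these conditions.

Rhamnulose is present, so KulN is inactive.
Cellobiose is present, so NolY is inactive.
Required activator NolY is absent, so *vorW* is not transcribed.
→ *vorW* is OFF.
Citrulline is absent, so UlmA is active.
Norleucine is present, so MibV is active.
Activator UlmA is present, so *gixW* is transcribed.
→ *gixW* is ON.
Mn²⁺ is absent, so MibG is inactive.
With no repressor bound, *fubQ* is transcribed.
→ *fubQ* is ON.
Ornithine is present, so PurV is inactive.
Diaminopimelate is absent, so LomQ is active.
With repressor LomQ bound, *sibV* is not transcribed.
→ *sibV* is OFF.
Mevalonate is present, so DovL is active.
No repressor is bound and DovL is active, so *ulmN* is transcribed.
→ *ulmN* is ON.
3 of the 5 genes are transcribed.

3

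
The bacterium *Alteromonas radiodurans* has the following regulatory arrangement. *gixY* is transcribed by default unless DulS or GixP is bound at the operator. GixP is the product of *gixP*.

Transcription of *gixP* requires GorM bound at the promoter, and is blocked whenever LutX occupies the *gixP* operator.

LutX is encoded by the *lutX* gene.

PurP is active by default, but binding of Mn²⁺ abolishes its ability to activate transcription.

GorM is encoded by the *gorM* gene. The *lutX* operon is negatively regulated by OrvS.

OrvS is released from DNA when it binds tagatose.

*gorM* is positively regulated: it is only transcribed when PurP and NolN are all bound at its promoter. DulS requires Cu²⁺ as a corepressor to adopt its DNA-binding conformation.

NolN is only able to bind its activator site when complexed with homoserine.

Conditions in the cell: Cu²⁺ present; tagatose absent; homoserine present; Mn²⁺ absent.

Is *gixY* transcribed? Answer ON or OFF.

Cu²⁺ is present, so DulS is active.
Tagatose is absent, so OrvS is active.
With repressor OrvS bound, *lutX* is not transcribed.
So LutX is not produced.
Mn²⁺ is absent, so PurP is active.
Homoserine is present, so NolN is active.
No repressor is bound and PurP and NolN are active, so *gorM* is transcribed.
So GorM is produced and active.
No repressor is bound and GorM is active, so *gixP* is transcribed.
So GixP is produced and active.
With repressor DulS bound, *gixY* is not transcribed.

OFF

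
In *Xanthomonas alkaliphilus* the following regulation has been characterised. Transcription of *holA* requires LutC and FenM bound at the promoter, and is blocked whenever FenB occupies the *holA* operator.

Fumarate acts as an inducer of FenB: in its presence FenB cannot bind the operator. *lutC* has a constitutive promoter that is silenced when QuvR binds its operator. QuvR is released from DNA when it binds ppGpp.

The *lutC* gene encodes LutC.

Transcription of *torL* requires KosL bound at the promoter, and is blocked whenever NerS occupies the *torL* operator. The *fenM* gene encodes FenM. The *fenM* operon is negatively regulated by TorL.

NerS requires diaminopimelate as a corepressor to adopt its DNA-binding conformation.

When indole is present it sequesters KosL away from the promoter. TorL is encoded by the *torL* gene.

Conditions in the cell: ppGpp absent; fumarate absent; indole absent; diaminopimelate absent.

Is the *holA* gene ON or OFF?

OFF

Fumarate is absent, so FenB is active.
ppGpp is absent, so QuvR is active.
With repressor QuvR bound, *lutC* is not transcribed.
So LutC is not produced.
Indole is absent, so KosL is active.
Diaminopimelate is absent, so NerS is inactive.
No repressor is bound and KosL is active, so *torL* is transcribed.
So TorL is produced and active.
With repressor TorL bound, *fenM* is not transcribed.
So FenM is not produced.
With repressor FenB bound, *holA* is not transcribed.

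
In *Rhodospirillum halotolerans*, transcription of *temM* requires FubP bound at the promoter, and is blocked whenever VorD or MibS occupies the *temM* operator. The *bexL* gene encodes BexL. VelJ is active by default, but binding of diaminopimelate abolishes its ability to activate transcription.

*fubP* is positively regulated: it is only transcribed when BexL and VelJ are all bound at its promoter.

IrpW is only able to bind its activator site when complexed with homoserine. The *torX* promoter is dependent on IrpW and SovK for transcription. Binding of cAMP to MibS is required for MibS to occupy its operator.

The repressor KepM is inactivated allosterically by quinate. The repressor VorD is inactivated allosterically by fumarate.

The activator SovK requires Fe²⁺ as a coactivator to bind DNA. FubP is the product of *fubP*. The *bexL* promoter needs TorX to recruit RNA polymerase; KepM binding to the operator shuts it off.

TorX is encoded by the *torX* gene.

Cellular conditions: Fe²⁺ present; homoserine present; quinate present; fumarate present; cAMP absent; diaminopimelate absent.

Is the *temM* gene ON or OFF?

ON

Quinate is present, so KepM is inactive.
Homoserine is present, so IrpW is active.
Fe²⁺ is present, so SovK is active.
No repressor is bound and IrpW and SovK are active, so *torX* is transcribed.
So TorX is produced and active.
No repressor is bound and TorX is active, so *bexL* is transcribed.
So BexL is produced and active.
Diaminopimelate is absent, so VelJ is active.
No repressor is bound and BexL and VelJ are active, so *fubP* is transcribed.
So FubP is produced and active.
Fumarate is present, so VorD is inactive.
cAMP is absent, so MibS is inactive.
No repressor is bound and FubP is active, so *temM* is transcribed.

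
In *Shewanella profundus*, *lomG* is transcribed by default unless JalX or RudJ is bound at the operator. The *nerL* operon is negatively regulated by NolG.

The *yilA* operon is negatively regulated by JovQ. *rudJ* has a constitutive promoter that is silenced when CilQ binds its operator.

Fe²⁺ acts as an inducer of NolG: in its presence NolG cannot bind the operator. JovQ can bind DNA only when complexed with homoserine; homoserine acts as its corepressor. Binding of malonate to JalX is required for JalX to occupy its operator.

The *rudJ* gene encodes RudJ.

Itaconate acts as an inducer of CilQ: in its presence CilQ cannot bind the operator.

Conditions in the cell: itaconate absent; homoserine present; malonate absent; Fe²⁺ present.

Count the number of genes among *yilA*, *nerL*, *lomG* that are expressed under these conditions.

2

Homoserine is present, so JovQ is active.
With repressor JovQ bound, *yilA* is not transcribed.
→ *yilA* is OFF.
Fe²⁺ is present, so NolG is inactive.
With no repressor bound, *nerL* is transcribed.
→ *nerL* is ON.
Malonate is absent, so JalX is inactive.
Itaconate is absent, so CilQ is active.
With repressor CilQ bound, *rudJ* is not transcribed.
So RudJ is not produced.
With no repressor bound, *lomG* is transcribed.
→ *lomG* is ON.
2 of the 3 genes are transcribed.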